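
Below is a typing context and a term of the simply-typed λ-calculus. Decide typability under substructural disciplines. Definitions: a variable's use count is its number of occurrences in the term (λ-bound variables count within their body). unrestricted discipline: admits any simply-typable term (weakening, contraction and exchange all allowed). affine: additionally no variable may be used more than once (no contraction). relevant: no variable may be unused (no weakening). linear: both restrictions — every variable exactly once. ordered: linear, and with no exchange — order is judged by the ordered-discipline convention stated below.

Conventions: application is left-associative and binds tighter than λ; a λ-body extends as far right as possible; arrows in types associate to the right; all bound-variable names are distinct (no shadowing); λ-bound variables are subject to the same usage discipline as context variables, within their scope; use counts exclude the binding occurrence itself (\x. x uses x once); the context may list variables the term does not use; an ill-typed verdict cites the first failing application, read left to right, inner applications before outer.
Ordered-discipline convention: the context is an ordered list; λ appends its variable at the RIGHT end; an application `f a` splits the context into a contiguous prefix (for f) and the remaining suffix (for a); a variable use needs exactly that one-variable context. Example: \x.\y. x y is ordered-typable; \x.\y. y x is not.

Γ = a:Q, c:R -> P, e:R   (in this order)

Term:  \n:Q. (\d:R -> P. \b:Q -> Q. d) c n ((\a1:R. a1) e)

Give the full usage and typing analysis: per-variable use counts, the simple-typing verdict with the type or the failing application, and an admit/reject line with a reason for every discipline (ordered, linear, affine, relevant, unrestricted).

use counts: a=0; c=1; e=1; n (bound)=1; d (bound)=1; b (bound)=0; a1 (bound)=1
uses in reading order: d, c, n, a1, e
typing: ill-typed: an argument Q mismatches the expected Q -> Q
ordered: ✗, a type mismatch blocks all five
linear: ✗, the type mismatch rejects it
affine: ✗, not simply typable
relevant: ✗, fails simple typing
unrestricted: ✗, a type mismatch blocks all five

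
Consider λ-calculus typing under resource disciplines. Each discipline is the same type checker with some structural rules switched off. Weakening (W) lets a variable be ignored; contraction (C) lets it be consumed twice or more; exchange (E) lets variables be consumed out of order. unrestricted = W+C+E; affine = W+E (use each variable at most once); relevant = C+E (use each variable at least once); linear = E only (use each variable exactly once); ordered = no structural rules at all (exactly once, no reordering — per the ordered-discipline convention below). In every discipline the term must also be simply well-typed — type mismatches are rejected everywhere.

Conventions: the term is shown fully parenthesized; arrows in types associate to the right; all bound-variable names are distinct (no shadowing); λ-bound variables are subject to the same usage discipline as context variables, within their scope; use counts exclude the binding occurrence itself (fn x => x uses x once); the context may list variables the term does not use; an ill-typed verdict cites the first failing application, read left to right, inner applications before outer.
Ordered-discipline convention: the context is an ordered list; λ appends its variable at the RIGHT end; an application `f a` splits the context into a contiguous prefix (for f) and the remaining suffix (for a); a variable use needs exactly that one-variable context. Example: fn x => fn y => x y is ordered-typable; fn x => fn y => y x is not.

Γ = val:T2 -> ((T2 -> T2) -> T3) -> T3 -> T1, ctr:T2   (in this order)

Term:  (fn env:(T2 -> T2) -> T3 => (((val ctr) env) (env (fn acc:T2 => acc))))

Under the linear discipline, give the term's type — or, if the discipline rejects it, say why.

not well-typed under linear — repeated use of env ×2
use counts: val ×1; ctr ×1; env [bound] ×2; acc [bound] ×1
left-to-right use order: val, ctr, env, env, acc
typing: well-typed at ((T2 -> T2) -> T3) -> T1
all disciplines: ordered ✗ | linear ✗ | affine ✗ | relevant ✓ | unrestricted ✓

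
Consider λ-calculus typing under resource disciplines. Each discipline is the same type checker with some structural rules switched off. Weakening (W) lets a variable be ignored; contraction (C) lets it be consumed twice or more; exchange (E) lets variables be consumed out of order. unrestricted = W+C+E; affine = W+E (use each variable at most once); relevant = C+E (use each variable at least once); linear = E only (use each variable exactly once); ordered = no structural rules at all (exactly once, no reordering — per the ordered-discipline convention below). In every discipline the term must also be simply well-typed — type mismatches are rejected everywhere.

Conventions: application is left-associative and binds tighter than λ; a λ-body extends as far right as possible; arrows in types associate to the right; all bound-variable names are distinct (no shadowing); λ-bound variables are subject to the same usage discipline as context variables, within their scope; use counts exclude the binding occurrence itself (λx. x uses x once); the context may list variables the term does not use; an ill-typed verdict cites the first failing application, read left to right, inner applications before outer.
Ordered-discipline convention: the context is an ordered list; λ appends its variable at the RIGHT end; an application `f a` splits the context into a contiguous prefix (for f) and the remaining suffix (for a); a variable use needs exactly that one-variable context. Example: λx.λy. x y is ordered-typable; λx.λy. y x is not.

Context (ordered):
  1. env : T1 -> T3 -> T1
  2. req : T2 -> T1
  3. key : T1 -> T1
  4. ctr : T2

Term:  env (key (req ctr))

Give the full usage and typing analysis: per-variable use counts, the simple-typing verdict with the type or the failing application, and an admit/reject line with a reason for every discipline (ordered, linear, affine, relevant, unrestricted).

usage: env=1, req=1, key=1, ctr=1
order of uses: env, key, req, ctr
typing: well-typed — term : T3 -> T1
ordered ✗ (no ordered split (uses run env, key, req, ctr))
linear ✓ (each of env, req, key, ctr used exactly once)
affine ✓ (no duplicate uses among env, req, key, ctr)
relevant ✓ (none of env, req, key, ctr goes unused)
unrestricted ✓ (well-typed at T3 -> T1; no restrictions here)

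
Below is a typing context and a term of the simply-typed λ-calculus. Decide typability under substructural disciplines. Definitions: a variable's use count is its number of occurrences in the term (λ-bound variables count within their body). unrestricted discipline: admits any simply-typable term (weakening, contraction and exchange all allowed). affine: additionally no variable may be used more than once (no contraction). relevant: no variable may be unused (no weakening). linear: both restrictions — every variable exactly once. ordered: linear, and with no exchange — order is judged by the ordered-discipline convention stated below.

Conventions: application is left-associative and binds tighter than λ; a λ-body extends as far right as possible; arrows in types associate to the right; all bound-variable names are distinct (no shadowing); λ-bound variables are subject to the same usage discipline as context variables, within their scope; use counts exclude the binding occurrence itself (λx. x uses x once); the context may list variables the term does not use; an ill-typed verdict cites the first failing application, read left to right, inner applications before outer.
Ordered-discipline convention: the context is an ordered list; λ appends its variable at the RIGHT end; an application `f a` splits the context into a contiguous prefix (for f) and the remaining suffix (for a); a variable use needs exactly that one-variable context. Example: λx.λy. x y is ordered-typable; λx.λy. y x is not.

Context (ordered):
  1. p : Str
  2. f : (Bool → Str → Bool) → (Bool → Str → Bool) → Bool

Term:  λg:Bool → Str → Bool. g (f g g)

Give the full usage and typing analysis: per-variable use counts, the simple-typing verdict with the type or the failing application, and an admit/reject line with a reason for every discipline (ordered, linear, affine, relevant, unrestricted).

usage: p=0; f=1; g (λ-bound)=3
uses in reading order: g, f, g, g
typing: ✓ — (Bool → Str → Bool) → Str → Bool
ordered ✗ (g ×3 used more than once (contraction); needs weakening: p unused)
linear ✗ (g ×3 used more than once (contraction); needs weakening: p unused)
affine ✗ (g ×3 used more than once (contraction))
relevant ✗ (needs weakening: p unused)
unrestricted ✓ (type-checks ((Bool → Str → Bool) → Str → Bool) and nothing is barred)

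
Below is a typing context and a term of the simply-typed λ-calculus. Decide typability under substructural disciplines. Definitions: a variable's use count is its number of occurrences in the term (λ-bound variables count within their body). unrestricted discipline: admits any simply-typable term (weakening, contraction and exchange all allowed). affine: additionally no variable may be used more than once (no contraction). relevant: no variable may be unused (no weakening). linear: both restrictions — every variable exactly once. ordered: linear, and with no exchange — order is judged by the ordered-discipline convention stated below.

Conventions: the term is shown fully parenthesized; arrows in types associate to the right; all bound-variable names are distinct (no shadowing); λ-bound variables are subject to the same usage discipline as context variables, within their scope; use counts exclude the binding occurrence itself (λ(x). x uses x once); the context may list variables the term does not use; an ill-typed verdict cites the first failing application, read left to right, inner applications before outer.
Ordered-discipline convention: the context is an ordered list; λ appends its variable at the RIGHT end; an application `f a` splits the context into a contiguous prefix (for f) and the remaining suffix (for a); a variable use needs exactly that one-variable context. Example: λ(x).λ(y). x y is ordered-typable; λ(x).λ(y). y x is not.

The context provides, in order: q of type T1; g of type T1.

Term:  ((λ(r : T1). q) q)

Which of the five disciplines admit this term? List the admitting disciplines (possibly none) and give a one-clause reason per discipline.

accepted by: unrestricted
use counts: q=2; g=0; r (λ-bound)=0
use order (left to right): q, q
typing: the term checks, with type T1
ordered: ✗, repeated use of q ×2; unused: g, r — weakening required
linear: ✗, repeated use of q ×2; unused: g, r — weakening required
affine: ✗, repeated use of q ×2
relevant: ✗, unused: g, r — weakening required
unrestricted: ✓, well-typed at T1; no restrictions here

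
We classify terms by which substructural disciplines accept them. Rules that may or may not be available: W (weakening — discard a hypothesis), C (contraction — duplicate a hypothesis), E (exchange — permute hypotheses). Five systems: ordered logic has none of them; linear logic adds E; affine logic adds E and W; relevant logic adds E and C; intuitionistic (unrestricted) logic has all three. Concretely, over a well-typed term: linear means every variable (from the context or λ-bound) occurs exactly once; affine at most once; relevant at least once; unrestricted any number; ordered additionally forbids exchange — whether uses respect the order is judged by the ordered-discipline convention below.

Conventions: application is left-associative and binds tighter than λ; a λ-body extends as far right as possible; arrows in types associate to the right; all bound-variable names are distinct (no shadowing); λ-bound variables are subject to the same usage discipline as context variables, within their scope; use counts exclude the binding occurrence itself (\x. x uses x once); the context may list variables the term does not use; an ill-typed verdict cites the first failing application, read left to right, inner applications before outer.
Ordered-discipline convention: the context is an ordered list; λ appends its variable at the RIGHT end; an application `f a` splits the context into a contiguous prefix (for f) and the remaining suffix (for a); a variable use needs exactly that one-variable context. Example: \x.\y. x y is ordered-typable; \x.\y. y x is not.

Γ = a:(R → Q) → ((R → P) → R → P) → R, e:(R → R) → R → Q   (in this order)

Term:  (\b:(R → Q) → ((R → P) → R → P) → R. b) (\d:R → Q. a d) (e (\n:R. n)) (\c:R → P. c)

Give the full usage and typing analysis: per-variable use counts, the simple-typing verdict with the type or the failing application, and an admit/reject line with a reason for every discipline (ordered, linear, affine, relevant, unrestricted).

variable uses: a=1; e=1; b (λ-bound)=1; d (λ-bound)=1; n (λ-bound)=1; c (λ-bound)=1
uses in reading order: b, a, d, e, n, c
typing: ✓ — R
ordered ✓ (a, e, b, d, n, c once each; derivable with no W/C/E)
linear ✓ (exactly-once usage across a, e, b, d, n, c)
affine ✓ (a, e, b, d, n, c: no repeats, contraction unneeded)
relevant ✓ (a, e, b, d, n, c: all used, weakening unneeded)
unrestricted ✓ (type-checks (R) and nothing is barred)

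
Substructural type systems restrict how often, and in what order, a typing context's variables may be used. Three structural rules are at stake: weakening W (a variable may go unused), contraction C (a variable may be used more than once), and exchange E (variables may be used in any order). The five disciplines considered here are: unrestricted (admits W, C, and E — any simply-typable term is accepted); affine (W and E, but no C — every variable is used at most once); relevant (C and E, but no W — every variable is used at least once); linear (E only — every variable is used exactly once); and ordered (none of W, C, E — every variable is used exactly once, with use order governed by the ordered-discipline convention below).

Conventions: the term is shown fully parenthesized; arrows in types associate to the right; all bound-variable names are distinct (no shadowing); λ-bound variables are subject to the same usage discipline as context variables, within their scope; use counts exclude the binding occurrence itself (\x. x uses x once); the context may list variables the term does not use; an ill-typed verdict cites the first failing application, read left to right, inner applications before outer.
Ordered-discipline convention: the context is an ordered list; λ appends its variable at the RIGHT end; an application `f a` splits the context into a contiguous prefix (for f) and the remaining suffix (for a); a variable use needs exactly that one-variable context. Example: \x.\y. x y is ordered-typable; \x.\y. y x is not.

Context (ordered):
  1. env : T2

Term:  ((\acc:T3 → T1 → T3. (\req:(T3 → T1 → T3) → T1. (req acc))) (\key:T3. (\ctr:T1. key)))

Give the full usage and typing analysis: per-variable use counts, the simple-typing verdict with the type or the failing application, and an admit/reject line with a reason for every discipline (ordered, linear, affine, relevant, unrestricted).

usage: env: 0; acc (λ-bound): 1; req (λ-bound): 1; key (λ-bound): 1; ctr (λ-bound): 0
uses in reading order: req, acc, key
typing: well-typed — term : ((T3 → T1 → T3) → T1) → T1
ordered: ✗ — env, ctr left unused
linear: ✗ — env, ctr left unused
affine: ✓ — env, acc, req, key, ctr: no repeats, contraction unneeded
relevant: ✗ — env, ctr left unused
unrestricted: ✓ — type-checks (((T3 → T1 → T3) → T1) → T1) and nothing is barred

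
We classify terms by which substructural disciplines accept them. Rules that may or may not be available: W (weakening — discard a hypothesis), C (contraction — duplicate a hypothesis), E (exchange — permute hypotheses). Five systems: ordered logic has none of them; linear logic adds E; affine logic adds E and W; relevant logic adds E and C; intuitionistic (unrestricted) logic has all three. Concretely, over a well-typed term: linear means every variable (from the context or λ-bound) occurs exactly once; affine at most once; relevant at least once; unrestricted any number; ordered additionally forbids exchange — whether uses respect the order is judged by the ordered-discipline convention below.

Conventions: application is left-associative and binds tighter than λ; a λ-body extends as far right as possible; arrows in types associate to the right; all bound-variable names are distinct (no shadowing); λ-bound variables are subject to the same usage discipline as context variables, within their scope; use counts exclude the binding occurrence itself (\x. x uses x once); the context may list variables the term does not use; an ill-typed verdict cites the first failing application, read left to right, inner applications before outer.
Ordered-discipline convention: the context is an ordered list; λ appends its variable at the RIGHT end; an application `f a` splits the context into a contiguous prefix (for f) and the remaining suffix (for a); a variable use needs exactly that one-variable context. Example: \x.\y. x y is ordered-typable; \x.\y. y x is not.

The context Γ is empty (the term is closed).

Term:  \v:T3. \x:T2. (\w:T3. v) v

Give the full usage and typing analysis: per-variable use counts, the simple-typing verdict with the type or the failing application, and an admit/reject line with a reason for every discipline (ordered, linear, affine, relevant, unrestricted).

use counts: v (λ-bound): 2×; x (λ-bound): 0×; w (λ-bound): 0×
uses in reading order: v, v
typing: ✓ — T3 → T2 → T3
ordered ✗ (repeated use of v ×2; x, w never used (weakening))
linear ✗ (repeated use of v ×2; x, w never used (weakening))
affine ✗ (repeated use of v ×2)
relevant ✗ (x, w never used (weakening))
unrestricted ✓ (well-typed at T3 → T2 → T3; no restrictions here)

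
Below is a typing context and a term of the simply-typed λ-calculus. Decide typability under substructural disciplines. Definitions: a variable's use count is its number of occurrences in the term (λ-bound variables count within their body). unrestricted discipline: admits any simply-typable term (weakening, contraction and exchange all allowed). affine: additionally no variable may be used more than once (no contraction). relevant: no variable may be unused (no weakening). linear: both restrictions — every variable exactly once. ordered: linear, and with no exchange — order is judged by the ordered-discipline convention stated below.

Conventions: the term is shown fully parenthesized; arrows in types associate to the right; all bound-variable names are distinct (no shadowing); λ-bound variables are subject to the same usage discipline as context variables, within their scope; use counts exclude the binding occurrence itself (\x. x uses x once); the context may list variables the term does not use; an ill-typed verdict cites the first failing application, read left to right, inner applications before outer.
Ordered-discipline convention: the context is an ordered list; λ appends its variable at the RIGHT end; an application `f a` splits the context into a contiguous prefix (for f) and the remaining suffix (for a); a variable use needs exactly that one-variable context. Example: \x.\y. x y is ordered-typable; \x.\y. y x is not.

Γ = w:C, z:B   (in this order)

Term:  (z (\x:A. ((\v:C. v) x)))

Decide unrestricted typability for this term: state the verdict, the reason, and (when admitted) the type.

no — not simply typable
usage: w: 0×; z: 1×; x (λ-bound): 1×; v (λ-bound): 1×
left-to-right use order: z, v, x
typing: ill-typed: an application expects C but receives A
per-discipline verdicts: ordered ✗; linear ✗; affine ✗; relevant ✗; unrestricted ✗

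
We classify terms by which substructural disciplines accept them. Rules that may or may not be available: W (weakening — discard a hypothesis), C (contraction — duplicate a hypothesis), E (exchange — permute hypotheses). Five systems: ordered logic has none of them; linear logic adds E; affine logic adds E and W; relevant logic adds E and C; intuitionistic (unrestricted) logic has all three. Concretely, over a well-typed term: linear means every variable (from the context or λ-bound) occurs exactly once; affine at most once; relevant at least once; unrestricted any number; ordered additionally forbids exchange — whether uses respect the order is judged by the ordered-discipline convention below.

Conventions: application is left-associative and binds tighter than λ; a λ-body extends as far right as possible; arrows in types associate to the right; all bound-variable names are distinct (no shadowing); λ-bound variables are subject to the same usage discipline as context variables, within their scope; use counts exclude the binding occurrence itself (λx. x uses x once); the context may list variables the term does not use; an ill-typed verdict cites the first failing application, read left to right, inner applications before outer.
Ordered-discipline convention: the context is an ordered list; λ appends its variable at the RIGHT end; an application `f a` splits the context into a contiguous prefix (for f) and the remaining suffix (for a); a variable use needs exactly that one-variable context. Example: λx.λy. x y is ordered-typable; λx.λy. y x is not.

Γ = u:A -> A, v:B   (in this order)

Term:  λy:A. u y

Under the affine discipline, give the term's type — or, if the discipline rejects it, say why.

term : A -> A
usage: u=1, v=0, y [bound]=1
order of uses: u, y
typing: well-typed — term : A -> A
across the five disciplines: ordered ✗ · linear ✗ · affine ✓ · relevant ✗ · unrestricted ✓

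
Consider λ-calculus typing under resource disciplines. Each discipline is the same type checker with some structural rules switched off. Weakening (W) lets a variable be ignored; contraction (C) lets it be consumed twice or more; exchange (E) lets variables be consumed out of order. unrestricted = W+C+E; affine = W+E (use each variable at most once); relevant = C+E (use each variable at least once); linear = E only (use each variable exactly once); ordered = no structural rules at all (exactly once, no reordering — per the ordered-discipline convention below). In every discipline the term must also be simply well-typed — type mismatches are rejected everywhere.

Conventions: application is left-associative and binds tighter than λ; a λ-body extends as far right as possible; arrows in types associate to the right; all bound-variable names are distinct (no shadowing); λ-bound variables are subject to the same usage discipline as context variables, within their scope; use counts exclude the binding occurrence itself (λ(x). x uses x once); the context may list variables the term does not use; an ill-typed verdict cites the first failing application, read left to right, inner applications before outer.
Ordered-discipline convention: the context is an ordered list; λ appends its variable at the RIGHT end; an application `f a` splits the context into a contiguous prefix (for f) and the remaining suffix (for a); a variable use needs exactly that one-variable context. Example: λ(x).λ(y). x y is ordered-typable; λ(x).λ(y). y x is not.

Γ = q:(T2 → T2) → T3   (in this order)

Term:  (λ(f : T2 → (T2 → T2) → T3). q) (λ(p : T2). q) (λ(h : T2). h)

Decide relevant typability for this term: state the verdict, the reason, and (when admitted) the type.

no — unused: f, p — weakening required
use counts: q: 2×, f (λ-bound): 0×, p (λ-bound): 0×, h (λ-bound): 1×
use order (left to right): q, q, h
typing: well-typed at T3
summary: ordered ✗; linear ✗; affine ✗; relevant ✗; unrestricted ✓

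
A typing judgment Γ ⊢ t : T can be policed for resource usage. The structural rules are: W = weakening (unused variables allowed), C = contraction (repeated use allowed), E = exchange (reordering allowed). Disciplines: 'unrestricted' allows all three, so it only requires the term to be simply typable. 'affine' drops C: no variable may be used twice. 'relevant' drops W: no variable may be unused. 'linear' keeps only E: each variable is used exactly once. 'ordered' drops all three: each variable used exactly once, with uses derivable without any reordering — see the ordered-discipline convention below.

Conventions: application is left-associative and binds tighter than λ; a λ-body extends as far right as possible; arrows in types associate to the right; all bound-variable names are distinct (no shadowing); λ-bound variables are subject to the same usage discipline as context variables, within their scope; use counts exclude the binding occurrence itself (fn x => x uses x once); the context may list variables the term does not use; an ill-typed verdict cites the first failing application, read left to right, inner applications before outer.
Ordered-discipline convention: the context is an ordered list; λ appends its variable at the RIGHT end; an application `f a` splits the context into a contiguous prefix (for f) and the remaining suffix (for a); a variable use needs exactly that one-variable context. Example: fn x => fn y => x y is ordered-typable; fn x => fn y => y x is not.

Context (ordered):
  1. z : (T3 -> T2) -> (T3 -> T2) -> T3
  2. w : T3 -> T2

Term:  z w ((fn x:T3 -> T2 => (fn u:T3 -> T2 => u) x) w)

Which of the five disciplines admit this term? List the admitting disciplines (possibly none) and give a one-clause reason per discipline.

admitting disciplines: relevant, unrestricted
variable uses: z=1, w=2, x [bound]=1, u [bound]=1
left-to-right use order: z, w, u, x, w
typing: well-typed — term : T3
ordered ✗ (needs contraction — w ×2)
linear ✗ (needs contraction — w ×2)
affine ✗ (needs contraction — w ×2)
relevant ✓ (none of z, w, x, u goes unused)
unrestricted ✓ (type-checks (T3) and nothing is barred)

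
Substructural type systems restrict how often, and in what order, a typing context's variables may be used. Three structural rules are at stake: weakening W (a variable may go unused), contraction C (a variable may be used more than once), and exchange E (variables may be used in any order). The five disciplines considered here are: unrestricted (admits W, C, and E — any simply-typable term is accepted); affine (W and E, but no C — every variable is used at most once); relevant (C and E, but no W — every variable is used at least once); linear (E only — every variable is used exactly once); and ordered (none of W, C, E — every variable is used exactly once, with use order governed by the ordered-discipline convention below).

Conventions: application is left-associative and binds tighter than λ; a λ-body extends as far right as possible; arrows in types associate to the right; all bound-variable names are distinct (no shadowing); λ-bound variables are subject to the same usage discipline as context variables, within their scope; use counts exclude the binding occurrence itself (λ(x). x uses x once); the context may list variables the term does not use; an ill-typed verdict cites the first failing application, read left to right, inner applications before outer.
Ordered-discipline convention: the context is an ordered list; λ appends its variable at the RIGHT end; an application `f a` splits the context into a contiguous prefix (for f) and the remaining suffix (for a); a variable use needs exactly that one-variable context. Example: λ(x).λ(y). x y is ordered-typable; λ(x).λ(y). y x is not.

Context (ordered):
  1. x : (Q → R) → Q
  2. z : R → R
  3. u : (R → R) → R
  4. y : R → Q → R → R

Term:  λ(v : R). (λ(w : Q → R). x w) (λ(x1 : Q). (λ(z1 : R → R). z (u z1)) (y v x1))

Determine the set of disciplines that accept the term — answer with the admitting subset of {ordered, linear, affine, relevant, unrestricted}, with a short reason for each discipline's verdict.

admitted by: ordered, linear, affine, relevant, unrestricted
variable uses: x ×1, z ×1, u ×1, y ×1, v (bound) ×1, w (bound) ×1, x1 (bound) ×1, z1 (bound) ×1
order of uses: x, w, z, u, z1, y, v, x1
typing: the term checks, with type R → Q
ordered ✓ (x, z, u, y, v, w, x1, z1: once each, no exchange needed)
linear ✓ (exactly-once usage across x, z, u, y, v, w, x1, z1)
affine ✓ (none of x, z, u, y, v, w, x1, z1 used more than once)
relevant ✓ (x, z, u, y, v, w, x1, z1: all used, weakening unneeded)
unrestricted ✓ (simply typable at R → Q; W, C, E all held)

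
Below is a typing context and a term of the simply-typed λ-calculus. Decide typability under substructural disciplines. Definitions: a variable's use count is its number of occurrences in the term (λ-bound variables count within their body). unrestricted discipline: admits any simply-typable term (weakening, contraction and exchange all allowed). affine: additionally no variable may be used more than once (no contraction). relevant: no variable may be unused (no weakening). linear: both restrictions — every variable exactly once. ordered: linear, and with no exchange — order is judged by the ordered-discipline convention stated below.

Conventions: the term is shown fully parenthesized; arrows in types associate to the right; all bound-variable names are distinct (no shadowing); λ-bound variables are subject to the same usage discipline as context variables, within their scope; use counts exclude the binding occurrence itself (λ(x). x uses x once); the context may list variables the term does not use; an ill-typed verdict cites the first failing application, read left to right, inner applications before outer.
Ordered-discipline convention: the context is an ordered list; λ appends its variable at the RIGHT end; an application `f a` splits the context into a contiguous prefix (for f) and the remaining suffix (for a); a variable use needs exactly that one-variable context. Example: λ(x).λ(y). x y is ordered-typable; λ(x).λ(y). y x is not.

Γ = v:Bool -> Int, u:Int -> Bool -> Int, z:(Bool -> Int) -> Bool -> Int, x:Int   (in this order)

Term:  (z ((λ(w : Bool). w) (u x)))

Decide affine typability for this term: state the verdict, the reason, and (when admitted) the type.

no — the type mismatch rejects it
use counts: v: 0×, u: 1×, z: 1×, x: 1×, w (bound): 1×
uses in reading order: z, w, u, x
typing: ill-typed: argument of type Bool -> Int where Bool is required
all disciplines: ordered ✗; linear ✗; affine ✗; relevant ✗; unrestricted ✗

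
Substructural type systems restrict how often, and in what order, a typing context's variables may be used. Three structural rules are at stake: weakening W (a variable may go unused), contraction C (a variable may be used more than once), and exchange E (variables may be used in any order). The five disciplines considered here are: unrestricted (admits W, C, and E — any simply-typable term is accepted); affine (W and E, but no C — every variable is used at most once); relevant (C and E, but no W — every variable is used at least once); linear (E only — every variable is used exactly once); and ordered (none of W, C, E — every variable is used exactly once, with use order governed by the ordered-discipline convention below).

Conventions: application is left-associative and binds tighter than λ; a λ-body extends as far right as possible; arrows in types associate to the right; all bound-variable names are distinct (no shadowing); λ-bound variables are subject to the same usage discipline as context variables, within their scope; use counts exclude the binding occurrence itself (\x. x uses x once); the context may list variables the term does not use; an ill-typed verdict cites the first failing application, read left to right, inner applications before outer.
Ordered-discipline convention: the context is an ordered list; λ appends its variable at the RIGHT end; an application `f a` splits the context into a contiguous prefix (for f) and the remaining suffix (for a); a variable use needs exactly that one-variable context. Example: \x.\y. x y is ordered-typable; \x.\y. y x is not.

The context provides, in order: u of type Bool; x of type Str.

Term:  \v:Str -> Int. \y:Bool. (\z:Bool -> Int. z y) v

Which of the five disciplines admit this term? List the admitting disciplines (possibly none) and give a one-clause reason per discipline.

admitted by: none
variable uses: u ×0; x ×0; v [bound] ×1; y [bound] ×1; z [bound] ×1
left-to-right use order: z, y, v
typing: ill-typed: a function awaiting Bool -> Int gets Str -> Int
ordered ✗ (fails simple typing)
linear ✗ (a type mismatch blocks all five)
affine ✗ (the type mismatch rejects it)
relevant ✗ (not simply typable)
unrestricted ✗ (fails simple typing)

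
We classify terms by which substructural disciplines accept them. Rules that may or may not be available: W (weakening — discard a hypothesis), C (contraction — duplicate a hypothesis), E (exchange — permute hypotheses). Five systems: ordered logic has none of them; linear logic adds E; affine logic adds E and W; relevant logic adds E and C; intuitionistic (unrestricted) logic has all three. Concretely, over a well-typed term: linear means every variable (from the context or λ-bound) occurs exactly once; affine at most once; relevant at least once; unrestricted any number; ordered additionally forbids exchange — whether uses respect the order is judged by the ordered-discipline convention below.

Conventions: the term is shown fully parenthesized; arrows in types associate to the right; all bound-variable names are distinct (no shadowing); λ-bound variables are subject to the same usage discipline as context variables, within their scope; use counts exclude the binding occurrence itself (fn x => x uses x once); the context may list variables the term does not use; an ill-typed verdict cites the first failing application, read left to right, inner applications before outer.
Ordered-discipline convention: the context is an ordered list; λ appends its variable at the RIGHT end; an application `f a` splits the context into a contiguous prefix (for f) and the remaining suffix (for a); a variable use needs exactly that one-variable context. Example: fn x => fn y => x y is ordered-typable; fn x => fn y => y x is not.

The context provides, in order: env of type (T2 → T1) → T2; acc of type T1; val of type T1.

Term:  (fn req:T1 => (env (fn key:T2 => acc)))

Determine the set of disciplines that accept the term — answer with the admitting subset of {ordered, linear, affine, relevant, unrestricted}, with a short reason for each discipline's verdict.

accepted by: affine, unrestricted
variable uses: env: 1, acc: 1, val: 0, req [bound]: 0, key [bound]: 0
use order (left to right): env, acc
typing: well-typed at T1 → T2
ordered: ✗ — val, req, key never used (weakening)
linear: ✗ — val, req, key never used (weakening)
affine: ✓ — none of env, acc, val, req, key used more than once
relevant: ✗ — val, req, key never used (weakening)
unrestricted: ✓ — simply typable at T1 → T2; W, C, E all held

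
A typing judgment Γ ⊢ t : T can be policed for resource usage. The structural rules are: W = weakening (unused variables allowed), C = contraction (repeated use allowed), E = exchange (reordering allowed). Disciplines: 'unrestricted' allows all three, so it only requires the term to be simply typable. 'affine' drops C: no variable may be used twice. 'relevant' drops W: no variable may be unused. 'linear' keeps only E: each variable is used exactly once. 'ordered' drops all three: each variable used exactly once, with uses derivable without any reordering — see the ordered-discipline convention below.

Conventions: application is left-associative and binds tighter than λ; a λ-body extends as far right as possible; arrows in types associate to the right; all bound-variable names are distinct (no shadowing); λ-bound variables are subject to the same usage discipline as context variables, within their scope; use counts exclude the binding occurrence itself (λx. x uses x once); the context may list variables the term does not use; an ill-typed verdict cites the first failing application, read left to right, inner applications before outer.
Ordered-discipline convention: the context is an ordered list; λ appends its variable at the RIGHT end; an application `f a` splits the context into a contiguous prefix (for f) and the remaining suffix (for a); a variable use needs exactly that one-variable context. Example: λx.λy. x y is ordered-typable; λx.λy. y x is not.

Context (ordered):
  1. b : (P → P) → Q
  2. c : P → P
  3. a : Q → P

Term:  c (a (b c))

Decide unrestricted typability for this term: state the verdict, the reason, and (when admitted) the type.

yes — typability at P is all that's needed; term : P
use counts: b=1, c=2, a=1
use order (left to right): c, a, b, c
typing: the term checks, with type P
across the five disciplines: ordered ✗, linear ✗, affine ✗, relevant ✓, unrestricted ✓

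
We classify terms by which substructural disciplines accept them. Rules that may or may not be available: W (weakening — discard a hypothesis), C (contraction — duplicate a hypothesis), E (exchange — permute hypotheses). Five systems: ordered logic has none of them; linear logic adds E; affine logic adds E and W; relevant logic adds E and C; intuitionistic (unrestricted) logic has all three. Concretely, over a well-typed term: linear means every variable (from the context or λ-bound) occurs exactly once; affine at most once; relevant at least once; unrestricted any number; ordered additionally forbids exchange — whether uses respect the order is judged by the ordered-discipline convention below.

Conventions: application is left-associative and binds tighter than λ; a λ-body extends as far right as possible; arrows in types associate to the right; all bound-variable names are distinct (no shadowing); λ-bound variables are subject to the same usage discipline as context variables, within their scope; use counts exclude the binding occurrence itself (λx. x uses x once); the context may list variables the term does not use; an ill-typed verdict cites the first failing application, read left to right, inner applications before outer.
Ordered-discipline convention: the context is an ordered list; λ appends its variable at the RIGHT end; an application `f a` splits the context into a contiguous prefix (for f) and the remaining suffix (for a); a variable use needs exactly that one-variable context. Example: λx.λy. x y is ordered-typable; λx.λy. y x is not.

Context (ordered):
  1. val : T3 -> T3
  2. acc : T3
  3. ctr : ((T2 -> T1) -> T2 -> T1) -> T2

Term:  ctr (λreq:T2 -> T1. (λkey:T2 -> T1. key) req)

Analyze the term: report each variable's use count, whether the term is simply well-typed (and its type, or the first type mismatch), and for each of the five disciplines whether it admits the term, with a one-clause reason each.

counts: val ×0, acc ×0, ctr ×1, req (λ-bound) ×1, key (λ-bound) ×1
use order (left to right): ctr, key, req
typing: the term checks, with type T2
ordered: ✗ — needs weakening: val, acc unused
linear: ✗ — needs weakening: val, acc unused
affine: ✓ — none of val, acc, ctr, req, key used more than once
relevant: ✗ — needs weakening: val, acc unused
unrestricted: ✓ — well-typed at T2; no restrictions here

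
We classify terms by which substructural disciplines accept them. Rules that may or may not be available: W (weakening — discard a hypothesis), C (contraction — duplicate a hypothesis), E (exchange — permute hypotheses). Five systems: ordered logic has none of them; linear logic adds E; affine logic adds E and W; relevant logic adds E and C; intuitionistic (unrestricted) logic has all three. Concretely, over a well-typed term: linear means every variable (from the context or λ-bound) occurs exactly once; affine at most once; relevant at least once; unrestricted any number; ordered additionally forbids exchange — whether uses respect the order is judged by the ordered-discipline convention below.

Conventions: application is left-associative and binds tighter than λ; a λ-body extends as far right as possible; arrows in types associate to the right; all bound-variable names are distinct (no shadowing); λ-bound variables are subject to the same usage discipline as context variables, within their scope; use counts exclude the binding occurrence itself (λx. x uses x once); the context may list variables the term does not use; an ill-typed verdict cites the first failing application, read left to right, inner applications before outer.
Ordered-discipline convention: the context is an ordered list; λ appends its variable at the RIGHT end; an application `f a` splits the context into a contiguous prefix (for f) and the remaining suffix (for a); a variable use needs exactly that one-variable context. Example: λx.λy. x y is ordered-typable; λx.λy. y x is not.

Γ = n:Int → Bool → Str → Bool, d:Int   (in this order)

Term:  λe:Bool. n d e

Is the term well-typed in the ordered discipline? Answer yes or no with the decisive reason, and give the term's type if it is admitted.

yes — one use each (n, d, e); ordered split holds; term : Bool → Str → Bool
counts: n ×1; d ×1; e (bound) ×1
order of uses: n, d, e
typing: well-typed at Bool → Str → Bool
all disciplines: ordered ✓ · linear ✓ · affine ✓ · relevant ✓ · unrestricted ✓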